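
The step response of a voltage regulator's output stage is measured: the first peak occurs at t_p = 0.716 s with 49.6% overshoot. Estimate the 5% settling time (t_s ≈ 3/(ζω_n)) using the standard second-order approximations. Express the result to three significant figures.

t_s ≈ 3.06 s

From the overshoot, ζ = −ln(OS)/√(π²+ln²(OS)) = 0.218.
From t_p = π/ω_d, ω_d = π/0.716 = 4.39 rad/s, so ω_n = ω_d/√(1−ζ²) = 4.50 rad/s.
t_s ≈ 3/(ζω_n) = 3/(0.218·4.50) = 3.06 s.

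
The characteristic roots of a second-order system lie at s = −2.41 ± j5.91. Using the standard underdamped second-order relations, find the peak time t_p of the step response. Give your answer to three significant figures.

t_p = π/ω_d with ω_d = 5.91 (the imaginary part), so t_p = 0.532 s.

t_p ≈ 0.532 s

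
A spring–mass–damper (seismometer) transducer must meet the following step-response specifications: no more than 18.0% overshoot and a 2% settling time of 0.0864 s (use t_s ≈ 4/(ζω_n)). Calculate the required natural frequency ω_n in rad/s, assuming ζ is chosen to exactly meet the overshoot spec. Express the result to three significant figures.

ω_n ≈ 96.6 rad/s

ζ = −ln(OS)/√(π² + (ln OS)²). With OS = 0.180, ln OS = −1.715 and ζ = 1.715/3.579 = 0.479.
Then ω_n = 4/(ζ t_s) = 4/(0.479 × 0.0864) = 96.6 rad/s.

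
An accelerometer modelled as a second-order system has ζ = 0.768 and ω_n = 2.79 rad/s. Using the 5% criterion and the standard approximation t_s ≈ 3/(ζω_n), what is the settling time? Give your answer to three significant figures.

t_s ≈ 1.40 s

t_s ≈ 3/(ζω_n) = 3/(0.768 × 2.79) = 1.40 s.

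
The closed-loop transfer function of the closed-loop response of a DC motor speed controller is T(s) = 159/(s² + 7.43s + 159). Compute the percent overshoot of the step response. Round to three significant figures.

ω_n = √159 = 12.6 rad/s; ζ = 7.43/(2·12.6) = 0.295.
%OS = 100 e^{−πζ/√(1−ζ²)} with ζ = 0.295 gives 38.0%.

%OS ≈ 38.0%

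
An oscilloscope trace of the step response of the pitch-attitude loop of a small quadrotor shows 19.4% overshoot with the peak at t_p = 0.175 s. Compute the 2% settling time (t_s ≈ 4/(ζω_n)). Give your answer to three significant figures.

ζ from %OS: ζ = |ln 0.194|/√(π²+ln²0.194) = 0.463.
From t_p = π/ω_d, ω_d = π/0.175 = 18.0 rad/s, so ω_n = ω_d/√(1−ζ²) = 20.3 rad/s.
t_s ≈ 4/(ζω_n) = 4/(0.463·20.3) = 0.427 s.

t_s ≈ 0.427 s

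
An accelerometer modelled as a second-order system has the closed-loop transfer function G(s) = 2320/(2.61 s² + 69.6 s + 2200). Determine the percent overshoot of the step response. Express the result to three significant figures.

Dividing through by 2.61: denominator becomes s² + 26.67 s + 842.9.
So ω_n = √842.9 = 29.0 rad/s and ζ = 26.67/(2·29.0) = 0.459.
%OS = 100·exp(−πζ/√(1−ζ²)) = 19.7%.

%OS ≈ 19.7%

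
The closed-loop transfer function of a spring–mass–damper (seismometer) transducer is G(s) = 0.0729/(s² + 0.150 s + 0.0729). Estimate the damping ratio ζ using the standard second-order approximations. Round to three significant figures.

Comparing the denominator to s² + 2ζω_n s + ω_n²: ω_n = √0.0729 = 0.270 rad/s, and 2ζω_n = 0.150 so ζ = 0.150/(2·0.270) = 0.278.

ζ ≈ 0.278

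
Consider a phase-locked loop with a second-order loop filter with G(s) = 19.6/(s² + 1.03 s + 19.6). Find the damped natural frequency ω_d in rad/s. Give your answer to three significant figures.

ω_d ≈ 4.40 rad/s

Matching coefficients with s² + 2ζω_n s + ω_n² gives ω_n² = 19.6 ⇒ ω_n = 4.43 rad/s, and ζ = 1.03/(2ω_n) = 0.116.
ω_d = 4.43·√(1 − 0.116²) = 4.40 rad/s.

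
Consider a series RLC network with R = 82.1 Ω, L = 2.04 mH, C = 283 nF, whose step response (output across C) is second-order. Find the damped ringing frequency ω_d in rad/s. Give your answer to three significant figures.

ω_d ≈ 36400 rad/s

For a series RLC circuit (capacitor voltage as output), ω_n = 1/√(LC) = 1/√(2.04 mH · 283 nF) = 41600 rad/s.
ζ = (R/2)·√(C/L) = (82.1/2)·√(283 nF/2.04 mH) = 0.483.
ω_d = 41600·√(1 − 0.483²) = 36400 rad/s.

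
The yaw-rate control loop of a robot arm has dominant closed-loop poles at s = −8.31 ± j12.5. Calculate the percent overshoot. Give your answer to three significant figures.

%OS ≈ 12.4%

With σ = 8.31, ω_d = 12.5: ω_n = √(σ²+ω_d²) = 15.0 rad/s, ζ = σ/ω_n = 0.554.
%OS = 100 e^{−πζ/√(1−ζ²)} with ζ = 0.554 gives 12.4%.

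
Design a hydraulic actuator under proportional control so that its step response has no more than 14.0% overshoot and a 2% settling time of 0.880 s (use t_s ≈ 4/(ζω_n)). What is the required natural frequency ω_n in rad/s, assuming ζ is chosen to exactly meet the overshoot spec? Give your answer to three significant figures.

From %OS = 100·exp(−πζ/√(1−ζ²)), invert to get ζ = −ln(OS)/√(π² + ln²(OS)) with OS = 0.140.
−ln 0.140 = 1.966, so ζ = 1.966/√(π² + 3.866) = 0.531.
Then ω_n = 4/(ζ t_s) = 4/(0.531 × 0.880) = 8.57 rad/s.

ω_n ≈ 8.57 rad/s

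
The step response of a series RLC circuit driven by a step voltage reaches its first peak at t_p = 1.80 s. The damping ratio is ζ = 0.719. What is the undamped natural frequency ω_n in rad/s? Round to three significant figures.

ω_n ≈ 2.51 rad/s

Peak time t_p = π/ω_d, so ω_d = π/t_p = π/1.80 = 1.75 rad/s.
ω_n = ω_d/√(1−ζ²) = 1.75/√0.483 = 2.51 rad/s.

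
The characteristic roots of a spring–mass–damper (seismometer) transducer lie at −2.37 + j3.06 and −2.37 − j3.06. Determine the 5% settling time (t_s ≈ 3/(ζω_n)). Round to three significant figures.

t_s ≈ 1.27 s

For poles at −σ ± jω_d, ζω_n = σ = 2.37, so t_s ≈ 3/σ = 1.27 s.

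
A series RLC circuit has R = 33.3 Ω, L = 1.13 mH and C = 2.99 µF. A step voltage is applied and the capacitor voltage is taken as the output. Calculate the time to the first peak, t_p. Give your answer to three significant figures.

For a series RLC circuit (capacitor voltage as output), ω_n = 1/√(LC) = 1/√(1.13 mH · 2.99 µF) = 17200 rad/s.
ζ = (R/2)·√(C/L) = (33.3/2)·√(2.99 µF/1.13 mH) = 0.856.
The damped frequency ω_d = ω_n√(1−ζ²) = 8880 rad/s. t_p = π/ω_d = 0.000354 s.

t_p ≈ 0.000354 s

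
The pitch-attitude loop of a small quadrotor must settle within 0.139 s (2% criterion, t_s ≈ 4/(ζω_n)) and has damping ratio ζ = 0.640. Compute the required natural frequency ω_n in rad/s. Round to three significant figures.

ω_n ≈ 45.0 rad/s

Rearranging t_s ≈ 4/(ζω_n) gives ω_n = 4/(ζ·t_s) = 4/(0.640 × 0.139) = 45.0 rad/s.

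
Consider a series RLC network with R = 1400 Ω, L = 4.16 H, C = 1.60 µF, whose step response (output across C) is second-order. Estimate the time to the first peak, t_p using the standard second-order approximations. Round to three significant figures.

t_p ≈ 0.00900 s

For a series RLC circuit (capacitor voltage as output), ω_n = 1/√(LC) = 1/√(4.16 H · 1.60 µF) = 388 rad/s.
ζ = (R/2)·√(C/L) = (1400/2)·√(1.60 µF/4.16 H) = 0.434.
ω_d = ω_n√(1−ζ²) = 349 rad/s. t_p = π/ω_d = 0.00900 s.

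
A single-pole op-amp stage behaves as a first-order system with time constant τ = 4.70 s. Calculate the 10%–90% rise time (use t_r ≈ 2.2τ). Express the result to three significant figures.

t_r ≈ 2.2τ = 10.3 s.

t_r ≈ 10.3 s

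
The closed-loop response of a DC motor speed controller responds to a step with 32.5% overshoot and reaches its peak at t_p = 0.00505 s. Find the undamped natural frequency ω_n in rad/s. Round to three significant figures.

The overshoot fixes ζ = −ln(OS)/√(π²+ln²(OS)) = 0.337.
t_p = π/ω_d ⇒ ω_d = 622 rad/s; then ω_n = ω_d/√(1−ζ²) = 661 rad/s.

ω_n ≈ 661 rad/s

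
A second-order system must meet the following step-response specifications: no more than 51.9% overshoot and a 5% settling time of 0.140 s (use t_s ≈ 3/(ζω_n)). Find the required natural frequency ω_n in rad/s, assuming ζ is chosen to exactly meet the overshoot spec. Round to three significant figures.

ω_n ≈ 105 rad/s

ζ = −ln(OS)/√(π² + (ln OS)²). With OS = 0.519, ln OS = −0.6559 and ζ = 0.6559/3.209 = 0.204.
From t_s ≈ 3/(ζω_n): ω_n = 3/(ζ·t_s) = 3/(0.204·0.140) = 105 rad/s.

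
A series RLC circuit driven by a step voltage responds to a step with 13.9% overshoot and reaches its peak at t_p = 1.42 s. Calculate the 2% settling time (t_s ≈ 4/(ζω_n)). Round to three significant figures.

t_s ≈ 2.88 s

From the overshoot, ζ = −ln(OS)/√(π²+ln²(OS)) = 0.532.
t_p = π/ω_d ⇒ ω_d = 2.21 rad/s; then ω_n = ω_d/√(1−ζ²) = 2.61 rad/s.
t_s ≈ 4/(ζω_n) = 4/(0.532·2.61) = 2.88 s.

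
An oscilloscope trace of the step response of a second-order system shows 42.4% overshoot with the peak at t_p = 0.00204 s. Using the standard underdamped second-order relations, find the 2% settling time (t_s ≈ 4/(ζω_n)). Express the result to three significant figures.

From the overshoot, ζ = −ln(OS)/√(π²+ln²(OS)) = 0.263.
t_p = π/ω_d ⇒ ω_d = 1540 rad/s; then ω_n = ω_d/√(1−ζ²) = 1600 rad/s.
t_s ≈ 4/(ζω_n) = 4/(0.263·1600) = 0.00951 s.

t_s ≈ 0.00951 s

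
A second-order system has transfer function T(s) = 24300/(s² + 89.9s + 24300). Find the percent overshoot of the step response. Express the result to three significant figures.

Matching coefficients with s² + 2ζω_n s + ω_n² gives ω_n² = 24300 ⇒ ω_n = 156 rad/s, and ζ = 89.9/(2ω_n) = 0.288.
%OS = 100 e^{−πζ/√(1−ζ²)} with ζ = 0.288 gives 38.8%.

%OS ≈ 38.8%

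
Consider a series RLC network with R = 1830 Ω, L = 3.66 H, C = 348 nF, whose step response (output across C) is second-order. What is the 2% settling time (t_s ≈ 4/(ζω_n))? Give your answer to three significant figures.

t_s ≈ 0.0160 s

For a series RLC circuit (capacitor voltage as output), ω_n = 1/√(LC) = 1/√(3.66 H · 348 nF) = 886 rad/s.
ζ = (R/2)·√(C/L) = (1830/2)·√(348 nF/3.66 H) = 0.282.
t_s ≈ 4/(ζω_n) = 0.0160 s.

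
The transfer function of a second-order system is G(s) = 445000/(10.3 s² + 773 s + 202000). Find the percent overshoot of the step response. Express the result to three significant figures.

%OS ≈ 41.7%

Dividing through by 10.3: denominator becomes s² + 75.05 s + 19610.
So ω_n = √19610 = 140 rad/s and ζ = 75.05/(2·140) = 0.268.
%OS = 100 e^{−πζ/√(1−ζ²)} with ζ = 0.268 gives 41.7%.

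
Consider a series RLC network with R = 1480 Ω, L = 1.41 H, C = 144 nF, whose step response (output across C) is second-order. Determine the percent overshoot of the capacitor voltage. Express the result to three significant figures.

For a series RLC circuit (capacitor voltage as output), ω_n = 1/√(LC) = 1/√(1.41 H · 144 nF) = 2220 rad/s.
ζ = (R/2)·√(C/L) = (1480/2)·√(144 nF/1.41 H) = 0.236.
%OS = 100 e^{−πζ/√(1−ζ²)} with ζ = 0.236 gives 46.6%.

%OS ≈ 46.6%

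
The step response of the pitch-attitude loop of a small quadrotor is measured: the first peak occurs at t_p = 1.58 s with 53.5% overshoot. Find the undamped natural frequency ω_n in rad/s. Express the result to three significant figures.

From the overshoot, ζ = −ln(OS)/√(π²+ln²(OS)) = 0.195.
From t_p = π/ω_d, ω_d = π/1.58 = 1.99 rad/s, so ω_n = ω_d/√(1−ζ²) = 2.03 rad/s.

ω_n ≈ 2.03 rad/s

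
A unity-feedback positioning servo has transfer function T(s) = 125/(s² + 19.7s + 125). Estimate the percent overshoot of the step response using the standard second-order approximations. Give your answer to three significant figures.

%OS ≈ 0.288%

Matching coefficients with s² + 2ζω_n s + ω_n² gives ω_n² = 125 ⇒ ω_n = 11.2 rad/s, and ζ = 19.7/(2ω_n) = 0.881.
Overshoot: exp(−π·0.881/√(1−0.881²)) = 0.00288, i.e. 0.288%.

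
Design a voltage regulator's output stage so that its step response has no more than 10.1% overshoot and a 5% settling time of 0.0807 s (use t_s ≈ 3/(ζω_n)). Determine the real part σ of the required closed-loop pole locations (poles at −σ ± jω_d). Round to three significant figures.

The settling-time spec alone fixes σ = ζω_n = 3/t_s = 3/0.0807 = 37.2.
(Overshoot then fixes ζ = 0.589 and hence ω_d = σ·√(1−ζ²)/ζ = 50.9 rad/s.)

σ ≈ 37.2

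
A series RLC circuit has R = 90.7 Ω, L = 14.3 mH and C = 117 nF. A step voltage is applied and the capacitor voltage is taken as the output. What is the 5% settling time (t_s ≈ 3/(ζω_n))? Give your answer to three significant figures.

For a series RLC circuit (capacitor voltage as output), ω_n = 1/√(LC) = 1/√(14.3 mH · 117 nF) = 24400 rad/s.
ζ = (R/2)·√(C/L) = (90.7/2)·√(117 nF/14.3 mH) = 0.130.
t_s ≈ 3/(ζω_n) = 0.000946 s.

t_s ≈ 0.000946 s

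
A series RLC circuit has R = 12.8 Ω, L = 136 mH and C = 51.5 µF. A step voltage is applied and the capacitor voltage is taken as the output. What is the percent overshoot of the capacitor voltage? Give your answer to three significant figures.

%OS ≈ 67.4%

For a series RLC circuit (capacitor voltage as output), ω_n = 1/√(LC) = 1/√(136 mH · 51.5 µF) = 378 rad/s.
ζ = (R/2)·√(C/L) = (12.8/2)·√(51.5 µF/136 mH) = 0.125.
Overshoot: exp(−π·0.125/√(1−0.125²)) = 0.674, i.e. 67.4%.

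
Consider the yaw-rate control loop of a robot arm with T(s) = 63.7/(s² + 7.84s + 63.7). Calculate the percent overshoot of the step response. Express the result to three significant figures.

%OS ≈ 17.0%

Matching coefficients with s² + 2ζω_n s + ω_n² gives ω_n² = 63.7 ⇒ ω_n = 7.98 rad/s, and ζ = 7.84/(2ω_n) = 0.491.
%OS = 100·exp(−πζ/√(1−ζ²)) = 17.0%.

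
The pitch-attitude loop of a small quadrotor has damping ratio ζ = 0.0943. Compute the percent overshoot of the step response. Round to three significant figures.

For an underdamped second-order system, %OS = 100·exp(−πζ/√(1−ζ²)).
πζ/√(1−ζ²) = π·0.0943/√(1−0.00889) = 0.2976, so %OS = 100·e^(−0.2976) = 74.3%.

%OS ≈ 74.3%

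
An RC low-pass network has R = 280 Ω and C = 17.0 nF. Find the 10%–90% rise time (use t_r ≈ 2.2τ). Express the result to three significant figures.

t_r ≈ 0.0000105 s

τ = RC = 280 × 17.0 nF = 0.00000476 s.
t_r ≈ 2.2τ = 0.0000105 s.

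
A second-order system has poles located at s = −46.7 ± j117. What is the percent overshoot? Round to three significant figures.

%OS ≈ 28.5%

The poles are at −σ ± jω_d with σ = 46.7 and ω_d = 117, so ω_n = √(σ²+ω_d²) = 126 rad/s and ζ = σ/ω_n = 0.371.
%OS = 100·exp(−πζ/√(1−ζ²)) = 28.5%.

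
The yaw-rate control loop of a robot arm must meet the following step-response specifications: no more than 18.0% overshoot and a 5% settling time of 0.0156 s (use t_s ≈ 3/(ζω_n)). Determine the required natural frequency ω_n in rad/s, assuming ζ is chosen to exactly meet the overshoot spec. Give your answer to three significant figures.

ω_n ≈ 401 rad/s

From %OS = 100·exp(−πζ/√(1−ζ²)), invert to get ζ = −ln(OS)/√(π² + ln²(OS)) with OS = 0.180.
−ln 0.180 = 1.715, so ζ = 1.715/√(π² + 2.941) = 0.479.
Then ω_n = 3/(ζ t_s) = 3/(0.479 × 0.0156) = 401 rad/s.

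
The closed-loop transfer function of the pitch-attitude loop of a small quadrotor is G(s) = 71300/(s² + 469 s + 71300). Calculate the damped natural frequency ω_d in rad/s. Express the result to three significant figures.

ω_d ≈ 128 rad/s

Comparing the denominator to s² + 2ζω_n s + ω_n²: ω_n = √71300 = 267 rad/s, and 2ζω_n = 469 so ζ = 469/(2·267) = 0.878.
ω_d = 267·√(1 − 0.878²) = 128 rad/s.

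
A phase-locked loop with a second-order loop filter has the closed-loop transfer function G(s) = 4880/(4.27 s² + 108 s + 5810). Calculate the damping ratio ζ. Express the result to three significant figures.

Dividing through by 4.27: denominator becomes s² + 25.29 s + 1361.
So ω_n = √1361 = 36.9 rad/s and ζ = 25.29/(2·36.9) = 0.343.

ζ ≈ 0.343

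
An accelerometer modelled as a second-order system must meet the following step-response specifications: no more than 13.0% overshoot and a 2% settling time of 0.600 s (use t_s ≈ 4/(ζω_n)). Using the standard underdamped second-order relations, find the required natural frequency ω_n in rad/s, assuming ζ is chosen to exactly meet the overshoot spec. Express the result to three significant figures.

From %OS = 100·exp(−πζ/√(1−ζ²)), invert to get ζ = −ln(OS)/√(π² + ln²(OS)) with OS = 0.130.
−ln 0.130 = 2.040, so ζ = 2.040/√(π² + 4.163) = 0.545.
Then ω_n = 4/(ζ t_s) = 4/(0.545 × 0.600) = 12.2 rad/s.

ω_n ≈ 12.2 rad/s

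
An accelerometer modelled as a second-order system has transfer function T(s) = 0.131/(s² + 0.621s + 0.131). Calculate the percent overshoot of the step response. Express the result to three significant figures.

%OS ≈ 0.527%

Matching coefficients with s² + 2ζω_n s + ω_n² gives ω_n² = 0.131 ⇒ ω_n = 0.362 rad/s, and ζ = 0.621/(2ω_n) = 0.858.
%OS = 100 e^{−πζ/√(1−ζ²)} with ζ = 0.858 gives 0.527%.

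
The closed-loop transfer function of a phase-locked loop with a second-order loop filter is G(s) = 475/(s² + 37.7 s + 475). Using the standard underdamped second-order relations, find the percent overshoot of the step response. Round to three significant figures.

%OS ≈ 0.446%

Matching coefficients with s² + 2ζω_n s + ω_n² gives ω_n² = 475 ⇒ ω_n = 21.8 rad/s, and ζ = 37.7/(2ω_n) = 0.865.
%OS = 100 e^{−πζ/√(1−ζ²)} with ζ = 0.865 gives 0.446%.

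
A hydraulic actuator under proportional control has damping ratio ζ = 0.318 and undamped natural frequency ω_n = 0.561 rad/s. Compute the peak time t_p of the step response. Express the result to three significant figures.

The damped frequency is ω_d = ω_n√(1−ζ²) = 0.561·√(1−0.101) = 0.532 rad/s.
Peak time t_p = π/ω_d = π/0.532 = 5.91 s.

t_p ≈ 5.91 s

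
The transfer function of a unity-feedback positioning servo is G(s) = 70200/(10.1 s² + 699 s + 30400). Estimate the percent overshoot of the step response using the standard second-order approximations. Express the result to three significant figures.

Dividing through by 10.1: denominator becomes s² + 69.21 s + 3010.
So ω_n = √3010 = 54.9 rad/s and ζ = 69.21/(2·54.9) = 0.631.
%OS = 100 e^{−πζ/√(1−ζ²)} with ζ = 0.631 gives 7.78%.

%OS ≈ 7.78%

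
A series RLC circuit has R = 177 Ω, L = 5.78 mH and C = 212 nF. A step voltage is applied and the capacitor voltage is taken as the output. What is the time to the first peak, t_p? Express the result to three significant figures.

For a series RLC circuit (capacitor voltage as output), ω_n = 1/√(LC) = 1/√(5.78 mH · 212 nF) = 28600 rad/s.
ζ = (R/2)·√(C/L) = (177/2)·√(212 nF/5.78 mH) = 0.536.
ω_d = 28600·√(1 − 0.536²) = 24100 rad/s. t_p = π/ω_d = 0.000130 s.

t_p ≈ 0.000130 s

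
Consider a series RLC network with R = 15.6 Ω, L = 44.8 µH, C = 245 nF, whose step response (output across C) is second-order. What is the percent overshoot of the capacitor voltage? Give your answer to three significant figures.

For a series RLC circuit (capacitor voltage as output), ω_n = 1/√(LC) = 1/√(44.8 µH · 245 nF) = 302000 rad/s.
ζ = (R/2)·√(C/L) = (15.6/2)·√(245 nF/44.8 µH) = 0.577.
%OS = 100 e^{−πζ/√(1−ζ²)} with ζ = 0.577 gives 10.9%.

%OS ≈ 10.9%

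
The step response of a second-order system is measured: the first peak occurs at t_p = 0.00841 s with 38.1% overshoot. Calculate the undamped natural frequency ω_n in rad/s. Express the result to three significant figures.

ω_n ≈ 391 rad/s

The overshoot fixes ζ = −ln(OS)/√(π²+ln²(OS)) = 0.294.
t_p = π/ω_d ⇒ ω_d = 374 rad/s; then ω_n = ω_d/√(1−ζ²) = 391 rad/s.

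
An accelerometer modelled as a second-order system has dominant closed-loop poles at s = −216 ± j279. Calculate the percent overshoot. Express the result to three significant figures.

|pole| = ω_n = √(216² + 279²) = 353 rad/s; ζ = cos θ = σ/ω_n = 0.612.
%OS = 100·exp(−πζ/√(1−ζ²)) = 8.78%.

%OS ≈ 8.78%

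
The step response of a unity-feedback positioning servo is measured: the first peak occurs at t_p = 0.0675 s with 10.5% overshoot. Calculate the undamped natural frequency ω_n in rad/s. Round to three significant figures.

The overshoot fixes ζ = −ln(OS)/√(π²+ln²(OS)) = 0.583.
From t_p = π/ω_d, ω_d = π/0.0675 = 46.5 rad/s, so ω_n = ω_d/√(1−ζ²) = 57.3 rad/s.

ω_n ≈ 57.3 rad/s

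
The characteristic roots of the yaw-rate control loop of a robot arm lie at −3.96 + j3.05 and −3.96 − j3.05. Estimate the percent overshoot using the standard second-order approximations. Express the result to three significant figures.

%OS ≈ 1.69%

The poles are at −σ ± jω_d with σ = 3.96 and ω_d = 3.05, so ω_n = √(σ²+ω_d²) = 5.00 rad/s and ζ = σ/ω_n = 0.792.
%OS = 100 e^{−πζ/√(1−ζ²)} with ζ = 0.792 gives 1.69%.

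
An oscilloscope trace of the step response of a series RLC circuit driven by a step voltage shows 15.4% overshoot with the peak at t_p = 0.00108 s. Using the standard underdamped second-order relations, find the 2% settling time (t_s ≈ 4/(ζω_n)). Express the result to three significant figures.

From the overshoot, ζ = −ln(OS)/√(π²+ln²(OS)) = 0.512.
t_p = π/ω_d ⇒ ω_d = 2910 rad/s; then ω_n = ω_d/√(1−ζ²) = 3390 rad/s.
t_s ≈ 4/(ζω_n) = 4/(0.512·3390) = 0.00231 s.

t_s ≈ 0.00231 s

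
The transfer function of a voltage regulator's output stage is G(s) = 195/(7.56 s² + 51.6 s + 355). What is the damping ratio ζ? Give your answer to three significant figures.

ζ ≈ 0.498

Dividing through by 7.56: denominator becomes s² + 6.825 s + 46.96.
So ω_n = √46.96 = 6.85 rad/s and ζ = 6.825/(2·6.85) = 0.498.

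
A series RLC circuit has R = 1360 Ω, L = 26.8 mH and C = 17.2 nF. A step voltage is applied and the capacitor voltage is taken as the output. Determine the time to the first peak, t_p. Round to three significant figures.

t_p ≈ 0.0000804 s

For a series RLC circuit (capacitor voltage as output), ω_n = 1/√(LC) = 1/√(26.8 mH · 17.2 nF) = 46600 rad/s.
ζ = (R/2)·√(C/L) = (1360/2)·√(17.2 nF/26.8 mH) = 0.545.
The damped frequency ω_d = ω_n√(1−ζ²) = 39100 rad/s. t_p = π/ω_d = 0.0000804 s.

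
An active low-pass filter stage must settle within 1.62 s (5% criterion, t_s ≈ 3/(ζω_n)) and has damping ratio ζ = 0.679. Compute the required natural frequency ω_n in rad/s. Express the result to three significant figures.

ω_n ≈ 2.73 rad/s

Rearranging t_s ≈ 3/(ζω_n) gives ω_n = 3/(ζ·t_s) = 3/(0.679 × 1.62) = 2.73 rad/s.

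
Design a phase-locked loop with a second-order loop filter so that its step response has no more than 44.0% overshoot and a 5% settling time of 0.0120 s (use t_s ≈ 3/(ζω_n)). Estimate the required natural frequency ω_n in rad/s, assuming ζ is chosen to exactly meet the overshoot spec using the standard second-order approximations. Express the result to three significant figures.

ω_n ≈ 989 rad/s

Inverting the overshoot relation: ζ = |ln 0.440|/√(π² + ln²0.440) = 0.253.
From t_s ≈ 3/(ζω_n): ω_n = 3/(ζ·t_s) = 3/(0.253·0.0120) = 989 rad/s.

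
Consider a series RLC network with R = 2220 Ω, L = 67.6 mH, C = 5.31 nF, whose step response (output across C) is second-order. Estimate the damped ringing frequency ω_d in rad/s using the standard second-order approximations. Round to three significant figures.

ω_d ≈ 50200 rad/s

For a series RLC circuit (capacitor voltage as output), ω_n = 1/√(LC) = 1/√(67.6 mH · 5.31 nF) = 52800 rad/s.
ζ = (R/2)·√(C/L) = (2220/2)·√(5.31 nF/67.6 mH) = 0.311.
ω_d = ω_n√(1−ζ²) = 50200 rad/s.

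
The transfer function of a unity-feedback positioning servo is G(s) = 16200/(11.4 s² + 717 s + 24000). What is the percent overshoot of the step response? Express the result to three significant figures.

Dividing through by 11.4: denominator becomes s² + 62.89 s + 2105.
So ω_n = √2105 = 45.9 rad/s and ζ = 62.89/(2·45.9) = 0.685.
%OS = 100 e^{−πζ/√(1−ζ²)} with ζ = 0.685 gives 5.20%.

%OS ≈ 5.20%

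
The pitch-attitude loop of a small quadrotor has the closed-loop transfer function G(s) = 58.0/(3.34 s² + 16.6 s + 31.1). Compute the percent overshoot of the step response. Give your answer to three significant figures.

Dividing through by 3.34: denominator becomes s² + 4.970 s + 9.311.
So ω_n = √9.311 = 3.05 rad/s and ζ = 4.970/(2·3.05) = 0.814.
%OS = 100 e^{−πζ/√(1−ζ²)} with ζ = 0.814 gives 1.22%.

%OS ≈ 1.22%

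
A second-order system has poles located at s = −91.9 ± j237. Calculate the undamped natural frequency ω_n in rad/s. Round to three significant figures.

ω_n ≈ 254 rad/s

|pole| = ω_n = √(91.9² + 237²) = 254 rad/s; ζ = cos θ = σ/ω_n = 0.362.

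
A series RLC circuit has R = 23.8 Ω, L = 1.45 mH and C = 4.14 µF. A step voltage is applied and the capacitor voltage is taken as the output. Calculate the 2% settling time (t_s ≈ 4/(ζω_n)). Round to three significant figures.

t_s ≈ 0.000487 s

For a series RLC circuit (capacitor voltage as output), ω_n = 1/√(LC) = 1/√(1.45 mH · 4.14 µF) = 12900 rad/s.
ζ = (R/2)·√(C/L) = (23.8/2)·√(4.14 µF/1.45 mH) = 0.636.
t_s ≈ 4/(ζω_n) = 0.000487 s.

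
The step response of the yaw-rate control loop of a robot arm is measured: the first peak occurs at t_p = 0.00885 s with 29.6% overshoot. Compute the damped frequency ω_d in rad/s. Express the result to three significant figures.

ω_d ≈ 355 rad/s

t_p = π/ω_d, so ω_d = π/0.00885 = 355 rad/s.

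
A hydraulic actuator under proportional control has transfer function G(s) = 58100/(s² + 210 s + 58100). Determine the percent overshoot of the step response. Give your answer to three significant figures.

%OS ≈ 21.9%

Comparing the denominator to s² + 2ζω_n s + ω_n²: ω_n = √58100 = 241 rad/s, and 2ζω_n = 210 so ζ = 210/(2·241) = 0.436.
%OS = 100·exp(−πζ/√(1−ζ²)) = 21.9%.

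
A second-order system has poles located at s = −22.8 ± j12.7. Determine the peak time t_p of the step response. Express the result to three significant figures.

t_p ≈ 0.247 s

t_p = π/ω_d with ω_d = 12.7 (the imaginary part), so t_p = 0.247 s.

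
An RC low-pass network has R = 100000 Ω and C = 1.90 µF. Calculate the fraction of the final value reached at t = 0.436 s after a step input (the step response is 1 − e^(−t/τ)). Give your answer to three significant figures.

τ = RC = 100000 × 1.90 µF = 0.190 s.
y(t)/y_∞ = 1 − e^(−t/τ) = 1 − e^(−0.436/0.190) = 1 − e^(−2.29) = 0.899.

y/y_∞ ≈ 0.899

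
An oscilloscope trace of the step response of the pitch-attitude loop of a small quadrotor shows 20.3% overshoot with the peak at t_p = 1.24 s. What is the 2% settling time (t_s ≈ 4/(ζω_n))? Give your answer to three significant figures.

t_s ≈ 3.11 s

The overshoot fixes ζ = −ln(OS)/√(π²+ln²(OS)) = 0.453.
From t_p = π/ω_d, ω_d = π/1.24 = 2.53 rad/s, so ω_n = ω_d/√(1−ζ²) = 2.84 rad/s.
t_s ≈ 4/(ζω_n) = 4/(0.453·2.84) = 3.11 s.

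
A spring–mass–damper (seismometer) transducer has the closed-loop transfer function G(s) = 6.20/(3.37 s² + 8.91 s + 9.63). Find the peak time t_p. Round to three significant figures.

t_p ≈ 2.98 s

Dividing through by 3.37: denominator becomes s² + 2.644 s + 2.858.
So ω_n = √2.858 = 1.69 rad/s and ζ = 2.644/(2·1.69) = 0.782.
The damped frequency ω_d = ω_n√(1−ζ²) = 1.05 rad/s. t_p = π/ω_d = 2.98 s.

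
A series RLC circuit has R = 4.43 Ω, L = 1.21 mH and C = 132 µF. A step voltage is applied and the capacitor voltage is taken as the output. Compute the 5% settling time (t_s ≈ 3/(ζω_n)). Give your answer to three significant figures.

For a series RLC circuit (capacitor voltage as output), ω_n = 1/√(LC) = 1/√(1.21 mH · 132 µF) = 2500 rad/s.
ζ = (R/2)·√(C/L) = (4.43/2)·√(132 µF/1.21 mH) = 0.732.
t_s ≈ 3/(ζω_n) = 0.00164 s.

t_s ≈ 0.00164 s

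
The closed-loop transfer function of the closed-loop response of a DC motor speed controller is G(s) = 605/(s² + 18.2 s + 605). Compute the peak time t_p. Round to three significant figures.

ω_n = √605 = 24.6 rad/s; ζ = 18.2/(2·24.6) = 0.370.
The damped frequency ω_d = ω_n√(1−ζ²) = 22.9 rad/s. Then t_p = π/ω_d = 0.137 s.

t_p ≈ 0.137 s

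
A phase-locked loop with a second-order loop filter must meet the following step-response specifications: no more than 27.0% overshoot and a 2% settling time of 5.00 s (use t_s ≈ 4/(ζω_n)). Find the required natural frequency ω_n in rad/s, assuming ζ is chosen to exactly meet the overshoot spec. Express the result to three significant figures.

ω_n ≈ 2.08 rad/s

ζ = −ln(OS)/√(π² + (ln OS)²). With OS = 0.270, ln OS = −1.309 and ζ = 1.309/3.404 = 0.385.
Then ω_n = 4/(ζ t_s) = 4/(0.385 × 5.00) = 2.08 rad/s.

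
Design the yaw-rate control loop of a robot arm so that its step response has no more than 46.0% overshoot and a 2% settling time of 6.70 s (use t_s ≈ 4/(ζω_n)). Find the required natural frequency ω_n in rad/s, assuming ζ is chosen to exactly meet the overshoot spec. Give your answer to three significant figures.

Inverting the overshoot relation: ζ = |ln 0.460|/√(π² + ln²0.460) = 0.240.
Then ω_n = 4/(ζ t_s) = 4/(0.240 × 6.70) = 2.49 rad/s.

ω_n ≈ 2.49 rad/s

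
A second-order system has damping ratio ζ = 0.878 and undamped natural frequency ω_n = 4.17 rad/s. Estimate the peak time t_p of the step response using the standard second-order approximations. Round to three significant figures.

The damped frequency is ω_d = ω_n√(1−ζ²) = 4.17·√(1−0.771) = 2.00 rad/s.
Peak time t_p = π/ω_d = π/2.00 = 1.57 s.

t_p ≈ 1.57 s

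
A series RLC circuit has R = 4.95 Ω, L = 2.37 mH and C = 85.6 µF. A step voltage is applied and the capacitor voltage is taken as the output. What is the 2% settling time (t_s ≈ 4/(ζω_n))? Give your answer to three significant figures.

For a series RLC circuit (capacitor voltage as output), ω_n = 1/√(LC) = 1/√(2.37 mH · 85.6 µF) = 2220 rad/s.
ζ = (R/2)·√(C/L) = (4.95/2)·√(85.6 µF/2.37 mH) = 0.470.
t_s ≈ 4/(ζω_n) = 0.00383 s.

t_s ≈ 0.00383 s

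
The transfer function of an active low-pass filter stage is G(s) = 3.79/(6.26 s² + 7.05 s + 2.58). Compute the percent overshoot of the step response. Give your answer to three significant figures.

Dividing through by 6.26: denominator becomes s² + 1.126 s + 0.4121.
So ω_n = √0.4121 = 0.642 rad/s and ζ = 1.126/(2·0.642) = 0.877.
%OS = 100 e^{−πζ/√(1−ζ²)} with ζ = 0.877 gives 0.322%.

%OS ≈ 0.322%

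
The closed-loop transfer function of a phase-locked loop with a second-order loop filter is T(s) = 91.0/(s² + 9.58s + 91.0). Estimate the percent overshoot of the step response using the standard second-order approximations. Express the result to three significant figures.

ω_n = √91.0 = 9.54 rad/s; ζ = 9.58/(2·9.54) = 0.502.
%OS = 100·exp(−πζ/√(1−ζ²)) = 16.1%.

%OS ≈ 16.1%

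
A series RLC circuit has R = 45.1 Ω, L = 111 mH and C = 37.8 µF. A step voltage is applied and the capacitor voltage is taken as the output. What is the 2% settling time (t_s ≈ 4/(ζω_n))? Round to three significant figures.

t_s ≈ 0.0197 s

For a series RLC circuit (capacitor voltage as output), ω_n = 1/√(LC) = 1/√(111 mH · 37.8 µF) = 488 rad/s.
ζ = (R/2)·√(C/L) = (45.1/2)·√(37.8 µF/111 mH) = 0.416.
t_s ≈ 4/(ζω_n) = 0.0197 s.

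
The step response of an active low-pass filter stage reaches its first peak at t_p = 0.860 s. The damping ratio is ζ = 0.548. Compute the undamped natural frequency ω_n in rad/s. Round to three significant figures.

ω_n ≈ 4.37 rad/s

Peak time t_p = π/ω_d, so ω_d = π/t_p = π/0.860 = 3.65 rad/s.
ω_n = ω_d/√(1−ζ²) = 3.65/√0.700 = 4.37 rad/s.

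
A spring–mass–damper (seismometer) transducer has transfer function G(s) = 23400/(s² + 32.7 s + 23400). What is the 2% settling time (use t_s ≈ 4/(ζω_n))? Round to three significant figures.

t_s ≈ 0.245 s

ω_n = √23400 = 153 rad/s; ζ = 32.7/(2·153) = 0.107.
t_s ≈ 4/(ζω_n) = 4/(0.107·153) = 0.245 s.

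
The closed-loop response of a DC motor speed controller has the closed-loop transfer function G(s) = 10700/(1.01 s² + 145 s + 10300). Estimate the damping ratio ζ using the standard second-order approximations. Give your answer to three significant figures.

ζ ≈ 0.711

Dividing through by 1.01: denominator becomes s² + 143.6 s + 10200.
So ω_n = √10200 = 101 rad/s and ζ = 143.6/(2·101) = 0.711.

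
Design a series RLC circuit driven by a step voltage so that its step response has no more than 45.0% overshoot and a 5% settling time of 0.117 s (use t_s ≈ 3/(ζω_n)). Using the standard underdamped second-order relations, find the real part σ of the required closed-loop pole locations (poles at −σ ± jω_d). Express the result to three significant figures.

The settling-time spec alone fixes σ = ζω_n = 3/t_s = 3/0.117 = 25.6.
(Overshoot then fixes ζ = 0.246 and hence ω_d = σ·√(1−ζ²)/ζ = 101 rad/s.)

σ ≈ 25.6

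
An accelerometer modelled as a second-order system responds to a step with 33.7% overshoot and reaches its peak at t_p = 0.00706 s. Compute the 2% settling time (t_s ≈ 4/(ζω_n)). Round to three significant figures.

t_s ≈ 0.0260 s

The overshoot fixes ζ = −ln(OS)/√(π²+ln²(OS)) = 0.327.
t_p = π/ω_d ⇒ ω_d = 445 rad/s; then ω_n = ω_d/√(1−ζ²) = 471 rad/s.
t_s ≈ 4/(ζω_n) = 4/(0.327·471) = 0.0260 s.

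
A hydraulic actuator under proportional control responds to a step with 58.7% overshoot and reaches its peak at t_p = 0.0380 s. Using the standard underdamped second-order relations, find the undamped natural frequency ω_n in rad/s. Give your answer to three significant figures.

ω_n ≈ 83.9 rad/s

From the overshoot, ζ = −ln(OS)/√(π²+ln²(OS)) = 0.167.
t_p = π/ω_d ⇒ ω_d = 82.7 rad/s; then ω_n = ω_d/√(1−ζ²) = 83.9 rad/s.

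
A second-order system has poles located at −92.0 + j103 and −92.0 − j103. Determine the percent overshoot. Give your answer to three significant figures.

%OS ≈ 6.04%

The poles are at −σ ± jω_d with σ = 92.0 and ω_d = 103, so ω_n = √(σ²+ω_d²) = 138 rad/s and ζ = σ/ω_n = 0.666.
%OS = 100 e^{−πζ/√(1−ζ²)} with ζ = 0.666 gives 6.04%.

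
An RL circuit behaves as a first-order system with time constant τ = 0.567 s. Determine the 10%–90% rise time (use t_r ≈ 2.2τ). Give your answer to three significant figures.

t_r ≈ 2.2τ = 1.25 s.

t_r ≈ 1.25 s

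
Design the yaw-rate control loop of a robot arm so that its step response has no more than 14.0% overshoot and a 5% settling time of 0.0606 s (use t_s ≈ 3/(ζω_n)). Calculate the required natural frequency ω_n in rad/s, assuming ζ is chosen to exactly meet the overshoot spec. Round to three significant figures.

From %OS = 100·exp(−πζ/√(1−ζ²)), invert to get ζ = −ln(OS)/√(π² + ln²(OS)) with OS = 0.140.
−ln 0.140 = 1.966, so ζ = 1.966/√(π² + 3.866) = 0.531.
From t_s ≈ 3/(ζω_n): ω_n = 3/(ζ·t_s) = 3/(0.531·0.0606) = 93.3 rad/s.

ω_n ≈ 93.3 rad/s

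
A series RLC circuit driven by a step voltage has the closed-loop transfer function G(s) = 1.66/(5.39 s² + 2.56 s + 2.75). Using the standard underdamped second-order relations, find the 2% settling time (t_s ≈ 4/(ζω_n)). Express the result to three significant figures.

t_s ≈ 16.8 s

Dividing through by 5.39: denominator becomes s² + 0.4750 s + 0.5102.
So ω_n = √0.5102 = 0.714 rad/s and ζ = 0.4750/(2·0.714) = 0.332.
t_s ≈ 4/(ζω_n) = 16.8 s.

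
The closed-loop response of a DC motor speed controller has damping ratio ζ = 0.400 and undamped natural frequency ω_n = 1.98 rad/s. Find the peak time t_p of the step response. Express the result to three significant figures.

The damped frequency is ω_d = ω_n√(1−ζ²) = 1.98·√(1−0.160) = 1.81 rad/s.
Peak time t_p = π/ω_d = π/1.81 = 1.73 s.

t_p ≈ 1.73 s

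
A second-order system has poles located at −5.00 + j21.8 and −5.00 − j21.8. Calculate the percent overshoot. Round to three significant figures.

|pole| = ω_n = √(5.00² + 21.8²) = 22.4 rad/s; ζ = cos θ = σ/ω_n = 0.224.
%OS = 100·exp(−πζ/√(1−ζ²)) = 48.6%.

%OS ≈ 48.6%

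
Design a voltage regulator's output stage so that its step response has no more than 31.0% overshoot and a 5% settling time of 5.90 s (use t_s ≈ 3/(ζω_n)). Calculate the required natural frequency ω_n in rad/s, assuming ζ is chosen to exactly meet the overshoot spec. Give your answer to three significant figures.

ω_n ≈ 1.46 rad/s

Inverting the overshoot relation: ζ = |ln 0.310|/√(π² + ln²0.310) = 0.349.
Then ω_n = 3/(ζ t_s) = 3/(0.349 × 5.90) = 1.46 rad/s.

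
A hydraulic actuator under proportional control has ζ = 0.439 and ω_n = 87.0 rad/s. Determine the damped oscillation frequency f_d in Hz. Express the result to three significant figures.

ω_d = ω_n√(1−ζ²) = 87.0·√0.807 = 78.2 rad/s.
f_d = ω_d/(2π) = 12.4 Hz.

f_d ≈ 12.4 Hz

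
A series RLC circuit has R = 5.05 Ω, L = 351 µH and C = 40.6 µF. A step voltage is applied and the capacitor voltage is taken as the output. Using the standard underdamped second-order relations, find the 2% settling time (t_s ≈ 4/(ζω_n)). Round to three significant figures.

t_s ≈ 0.000556 s

For a series RLC circuit (capacitor voltage as output), ω_n = 1/√(LC) = 1/√(351 µH · 40.6 µF) = 8380 rad/s.
ζ = (R/2)·√(C/L) = (5.05/2)·√(40.6 µF/351 µH) = 0.859.
t_s ≈ 4/(ζω_n) = 0.000556 s.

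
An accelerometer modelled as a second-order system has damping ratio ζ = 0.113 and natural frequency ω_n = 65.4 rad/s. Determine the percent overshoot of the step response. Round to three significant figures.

For an underdamped second-order system, %OS = 100·exp(−πζ/√(1−ζ²)).
πζ/√(1−ζ²) = π·0.113/√(1−0.0128) = 0.3573, so %OS = 100·e^(−0.3573) = 70.0%.

%OS ≈ 70.0%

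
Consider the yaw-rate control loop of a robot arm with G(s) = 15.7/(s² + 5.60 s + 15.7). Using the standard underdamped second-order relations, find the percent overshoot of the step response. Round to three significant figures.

%OS ≈ 4.34%

Comparing the denominator to s² + 2ζω_n s + ω_n²: ω_n = √15.7 = 3.96 rad/s, and 2ζω_n = 5.60 so ζ = 5.60/(2·3.96) = 0.707.
Overshoot: exp(−π·0.707/√(1−0.707²)) = 0.0434, i.e. 4.34%.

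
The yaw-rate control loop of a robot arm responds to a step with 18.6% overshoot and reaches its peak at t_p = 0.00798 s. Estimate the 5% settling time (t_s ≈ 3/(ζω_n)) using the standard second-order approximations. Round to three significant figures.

t_s ≈ 0.0142 s

The overshoot fixes ζ = −ln(OS)/√(π²+ln²(OS)) = 0.472.
t_p = π/ω_d ⇒ ω_d = 394 rad/s; then ω_n = ω_d/√(1−ζ²) = 447 rad/s.
t_s ≈ 3/(ζω_n) = 3/(0.472·447) = 0.0142 s.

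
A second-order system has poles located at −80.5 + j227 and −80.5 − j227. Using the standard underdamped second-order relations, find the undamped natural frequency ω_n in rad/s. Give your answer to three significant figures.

ω_n ≈ 241 rad/s

The poles are at −σ ± jω_d with σ = 80.5 and ω_d = 227, so ω_n = √(σ²+ω_d²) = 241 rad/s and ζ = σ/ω_n = 0.334.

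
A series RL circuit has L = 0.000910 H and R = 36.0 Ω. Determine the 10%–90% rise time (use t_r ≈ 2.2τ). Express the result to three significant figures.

t_r ≈ 0.0000556 s

τ = L/R = 0.000910/36.0 = 0.0000253 s.
t_r ≈ 2.2τ = 0.0000556 s.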